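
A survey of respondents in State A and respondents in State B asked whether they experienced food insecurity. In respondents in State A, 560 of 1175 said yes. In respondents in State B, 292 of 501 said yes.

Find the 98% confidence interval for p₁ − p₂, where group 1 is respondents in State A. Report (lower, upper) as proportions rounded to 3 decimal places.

First, p̂₁ = 560/1175 = 0.4766; p̂₂ = 292/501 = 0.5828.
The two standard errors are √(0.4766×0.5234/1175) = 0.01457 and √(0.5828×0.4172/501) = 0.02203.
Because the samples are independent, SE_diff = √(0.01457² + 0.02203²) = 0.02641.
Using z* = 2.326 for 98%, ME = 2.326 × 0.02641 = 0.06143.
p̂₁ − p̂₂ = -0.1062; interval -0.1062 ± 0.06143 gives (-0.168, -0.045).

(-0.168, -0.045)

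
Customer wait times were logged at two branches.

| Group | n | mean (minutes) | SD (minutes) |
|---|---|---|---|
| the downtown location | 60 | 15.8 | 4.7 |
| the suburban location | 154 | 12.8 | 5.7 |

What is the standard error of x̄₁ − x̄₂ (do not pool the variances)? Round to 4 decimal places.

Per-group SEs: s₁/√n₁ = 4.7/√60 = 0.6068, s₂/√n₂ = 5.7/√154 = 0.4593.
Unpooled SE of the difference: √(0.36820624 + 0.21095649) = 0.7610.

0.7610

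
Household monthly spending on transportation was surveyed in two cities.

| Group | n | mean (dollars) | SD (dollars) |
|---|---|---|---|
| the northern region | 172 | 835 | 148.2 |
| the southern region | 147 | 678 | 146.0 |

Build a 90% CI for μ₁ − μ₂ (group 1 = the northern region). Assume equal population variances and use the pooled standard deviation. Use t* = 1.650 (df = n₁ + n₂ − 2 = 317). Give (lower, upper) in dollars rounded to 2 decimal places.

Pooled variance s_p² = [171·148.2² + 146·146.0²] / (172+147−2) = 21665.1421, so s_p = 147.1908.
SE_diff = s_p·√(1/n₁ + 1/n₂) = 147.1908·√(1/172 + 1/147) = 16.5331.
t* = 1.650; margin = 1.650 × 16.5331 = 27.2796.
Difference = 835 − 678 = 157.0000.
157.0000 ± 27.2796 → (129.72, 184.28).

(129.72, 184.28)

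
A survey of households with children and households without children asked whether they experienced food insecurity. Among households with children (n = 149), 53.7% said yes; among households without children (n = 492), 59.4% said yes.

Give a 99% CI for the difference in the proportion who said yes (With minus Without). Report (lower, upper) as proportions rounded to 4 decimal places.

(-0.1767, 0.0627)

Each SE is √(p̂(1−p̂)/n): √(0.5370·0.4630/149) = 0.04085 and √(0.5940·0.4060/492) = 0.02214.
SE(p̂₁ − p̂₂) = √(SE₁² + SE₂²) = √(0.0016687225 + 0.0004901796) = 0.04646, since the two samples are independent.
At 99% confidence z* = 2.576; margin = 2.576 × 0.04646 = 0.11968.
The difference is 0.5370 − 0.5940 = -0.0570, so the interval is -0.0570 ± 0.11968 = (-0.1767, 0.0627).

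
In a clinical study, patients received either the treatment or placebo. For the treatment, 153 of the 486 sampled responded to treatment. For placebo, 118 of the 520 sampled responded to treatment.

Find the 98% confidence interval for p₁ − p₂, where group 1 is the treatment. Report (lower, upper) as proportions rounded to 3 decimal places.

p̂₁ = 153/486 = 0.3148 and p̂₂ = 118/520 = 0.2269.
SE₁ = √(p̂₁(1−p̂₁)/n₁) = √(0.3148·0.6852/486) = 0.02107; SE₂ = √(0.2269·0.7731/520) = 0.01837.
Independent samples: SE of the difference = √(SE₁² + SE₂²) = √(0.0004439449 + 0.0003374569) = 0.02795.
z* for 98% confidence is 2.326, so the margin of error is 2.326 × 0.02795 = 0.06501.
Point estimate p̂₁ − p̂₂ = 0.3148 − 0.2269 = 0.0879.
0.0879 ± 0.06501 → (0.023, 0.153).

(0.023, 0.153)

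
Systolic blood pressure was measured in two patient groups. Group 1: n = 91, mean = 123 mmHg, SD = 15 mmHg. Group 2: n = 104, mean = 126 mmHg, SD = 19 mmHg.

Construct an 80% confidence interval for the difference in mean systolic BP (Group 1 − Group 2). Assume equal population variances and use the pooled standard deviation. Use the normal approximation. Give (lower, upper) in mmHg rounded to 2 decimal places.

(-6.17, 0.17)

Pooled variance s_p² = [90·15² + 103·19²] / (91+104−2) = 297.5803, so s_p = 17.2505.
SE_diff = s_p·√(1/n₁ + 1/n₂) = 17.2505·√(1/91 + 1/104) = 2.4762.
z* = 1.282; margin = 1.282 × 2.4762 = 3.1745.
Difference = 123 − 126 = -3.0000.
-3.0000 ± 3.1745 → (-6.17, 0.17).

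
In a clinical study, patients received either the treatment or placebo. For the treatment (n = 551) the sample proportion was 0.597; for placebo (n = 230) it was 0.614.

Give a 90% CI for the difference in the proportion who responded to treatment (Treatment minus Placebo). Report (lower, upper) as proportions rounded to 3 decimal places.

SE₁ = √(p̂₁(1−p̂₁)/n₁) = √(0.5970·0.4030/551) = 0.02090; SE₂ = √(0.6140·0.3860/230) = 0.03210.
Independent samples: SE of the difference = √(SE₁² + SE₂²) = √(0.00043681 + 0.00103041) = 0.03830.
z* for 90% confidence is 1.645, so the margin of error is 1.645 × 0.03830 = 0.06300.
Point estimate p̂₁ − p̂₂ = 0.5970 − 0.6140 = -0.0170.
-0.0170 ± 0.06300 → (-0.080, 0.046).

(-0.080, 0.046)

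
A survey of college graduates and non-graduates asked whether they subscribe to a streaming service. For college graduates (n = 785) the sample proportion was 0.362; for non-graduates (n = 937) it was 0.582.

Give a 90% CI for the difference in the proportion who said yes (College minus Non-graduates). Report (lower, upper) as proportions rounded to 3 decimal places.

The two standard errors are √(0.3620×0.6380/785) = 0.01715 and √(0.5820×0.4180/937) = 0.01611.
Because the samples are independent, SE_diff = √(0.01715² + 0.01611²) = 0.02353.
Using z* = 1.645 for 90%, ME = 1.645 × 0.02353 = 0.03871.
p̂₁ − p̂₂ = -0.2200; interval -0.2200 ± 0.03871 gives (-0.259, -0.181).

(-0.259, -0.181)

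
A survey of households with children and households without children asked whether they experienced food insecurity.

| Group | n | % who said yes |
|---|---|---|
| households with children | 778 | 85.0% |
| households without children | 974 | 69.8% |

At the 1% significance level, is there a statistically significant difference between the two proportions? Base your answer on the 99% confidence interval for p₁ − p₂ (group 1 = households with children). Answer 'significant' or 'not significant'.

significant

SE₁ = √(p̂₁(1−p̂₁)/n₁) = √(0.8500·0.1500/778) = 0.01280; SE₂ = √(0.6980·0.3020/974) = 0.01471.
Independent samples: SE of the difference = √(SE₁² + SE₂²) = √(0.00016384 + 0.0002163841) = 0.01950.
z* for 99% confidence is 2.576, so the margin of error is 2.576 × 0.01950 = 0.05023.
Point estimate p̂₁ − p̂₂ = 0.8500 − 0.6980 = 0.1520.
0.1520 ± 0.05023 → (0.10177, 0.20223).
The interval (0.10177, 0.20223) does not contain 0, so the difference is significant.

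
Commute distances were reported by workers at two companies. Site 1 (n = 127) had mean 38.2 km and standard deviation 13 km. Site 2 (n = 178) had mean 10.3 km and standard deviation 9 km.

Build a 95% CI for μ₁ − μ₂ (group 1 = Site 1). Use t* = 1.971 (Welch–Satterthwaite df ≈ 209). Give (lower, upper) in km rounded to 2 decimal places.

SE₁ = s₁/√n₁ = 13/√127 = 1.1536; SE₂ = 9/√178 = 0.6746.
Independent samples, unequal variances: SE_diff = √(SE₁² + SE₂²) = √(1.33079296 + 0.45508516) = 1.3364.
t* = 1.971, so margin of error = 1.971 × 1.3364 = 2.6340.
Difference in means = 38.2 − 10.3 = 27.9000.
27.9000 ± 2.6340 → (25.27, 30.53).

(25.27, 30.53)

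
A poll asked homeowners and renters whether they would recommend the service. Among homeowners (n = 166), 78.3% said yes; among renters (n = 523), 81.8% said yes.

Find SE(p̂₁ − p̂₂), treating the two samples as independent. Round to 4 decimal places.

0.0362

SE₁ = √(p̂₁(1−p̂₁)/n₁) = √(0.7830·0.2170/166) = 0.03199; SE₂ = √(0.8180·0.1820/523) = 0.01687.
Independent samples: SE of the difference = √(SE₁² + SE₂²) = √(0.0010233601 + 0.0002845969) = 0.03617.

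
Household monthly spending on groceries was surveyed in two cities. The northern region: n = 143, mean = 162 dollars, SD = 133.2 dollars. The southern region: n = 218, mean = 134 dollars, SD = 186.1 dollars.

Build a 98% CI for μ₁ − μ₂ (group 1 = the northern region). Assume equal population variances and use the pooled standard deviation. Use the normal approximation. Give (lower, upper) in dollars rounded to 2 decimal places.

Pooled variance s_p² = [142·133.2² + 217·186.1²] / (143+218−2) = 27952.1021, so s_p = 167.1888.
SE_diff = s_p·√(1/n₁ + 1/n₂) = 167.1888·√(1/143 + 1/218) = 17.9914.
z* = 2.326; margin = 2.326 × 17.9914 = 41.8480.
Difference = 162 − 134 = 28.0000.
28.0000 ± 41.8480 → (-13.85, 69.85).

(-13.85, 69.85)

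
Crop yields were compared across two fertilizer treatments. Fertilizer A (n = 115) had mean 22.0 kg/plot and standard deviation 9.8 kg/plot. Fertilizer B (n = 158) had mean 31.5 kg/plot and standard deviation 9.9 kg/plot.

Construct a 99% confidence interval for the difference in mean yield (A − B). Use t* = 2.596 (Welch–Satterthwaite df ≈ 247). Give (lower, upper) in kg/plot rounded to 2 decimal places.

Per-group SEs: s₁/√n₁ = 9.8/√115 = 0.9139, s₂/√n₂ = 9.9/√158 = 0.7876.
Unpooled SE of the difference: √(0.83521321 + 0.62031376) = 1.2065.
Margin of error = t* · SE = 2.596 × 1.2065 = 3.1321.
x̄₁ − x̄₂ = 22.0 − 31.5 = -9.5000.
CI: -9.5000 ± 3.1321 = (-12.63, -6.37).

(-12.63, -6.37)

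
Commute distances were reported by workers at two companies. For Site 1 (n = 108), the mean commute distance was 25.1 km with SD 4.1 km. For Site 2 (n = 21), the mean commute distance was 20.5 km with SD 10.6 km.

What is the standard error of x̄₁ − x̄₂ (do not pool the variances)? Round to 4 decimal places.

Standard errors of each mean: 4.1/√108 = 0.3945 and 10.6/√21 = 2.3131.
SE(x̄₁ − x̄₂) = √(0.3945² + 2.3131²) = 2.3465 for independent samples with unequal variances.

2.3465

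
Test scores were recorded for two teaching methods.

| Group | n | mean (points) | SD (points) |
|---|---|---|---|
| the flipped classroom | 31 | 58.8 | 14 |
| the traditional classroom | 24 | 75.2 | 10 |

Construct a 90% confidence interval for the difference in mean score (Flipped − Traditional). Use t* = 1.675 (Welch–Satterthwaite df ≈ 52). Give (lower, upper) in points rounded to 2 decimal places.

(-21.82, -10.98)

Per-group SEs: s₁/√n₁ = 14/√31 = 2.5145, s₂/√n₂ = 10/√24 = 2.0412.
Unpooled SE of the difference: √(6.32271025 + 4.16649744) = 3.2387.
Margin of error = t* · SE = 1.675 × 3.2387 = 5.4248.
x̄₁ − x̄₂ = 58.8 − 75.2 = -16.4000.
CI: -16.4000 ± 5.4248 = (-21.82, -10.98).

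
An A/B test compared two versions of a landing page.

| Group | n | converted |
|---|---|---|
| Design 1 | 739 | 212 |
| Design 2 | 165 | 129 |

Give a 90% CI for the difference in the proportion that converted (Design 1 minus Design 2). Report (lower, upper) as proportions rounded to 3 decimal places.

(-0.554, -0.435)

First, p̂₁ = 212/739 = 0.2869; p̂₂ = 129/165 = 0.7818.
The two standard errors are √(0.2869×0.7131/739) = 0.01664 and √(0.7818×0.2182/165) = 0.03215.
Because the samples are independent, SE_diff = √(0.01664² + 0.03215²) = 0.03620.
Using z* = 1.645 for 90%, ME = 1.645 × 0.03620 = 0.05955.
p̂₁ − p̂₂ = -0.4949; interval -0.4949 ± 0.05955 gives (-0.554, -0.435).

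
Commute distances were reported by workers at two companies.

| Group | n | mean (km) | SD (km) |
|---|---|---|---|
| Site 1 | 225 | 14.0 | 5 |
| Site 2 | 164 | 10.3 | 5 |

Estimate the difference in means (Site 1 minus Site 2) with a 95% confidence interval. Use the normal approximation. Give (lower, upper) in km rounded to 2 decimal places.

SE₁ = s₁/√n₁ = 5/√225 = 0.3333; SE₂ = 5/√164 = 0.3904.
Independent samples, unequal variances: SE_diff = √(SE₁² + SE₂²) = √(0.11108889 + 0.15241216) = 0.5133.
z* = 1.960, so margin of error = 1.960 × 0.5133 = 1.0061.
Difference in means = 14.0 − 10.3 = 3.7000.
3.7000 ± 1.0061 → (2.69, 4.71).

(2.69, 4.71)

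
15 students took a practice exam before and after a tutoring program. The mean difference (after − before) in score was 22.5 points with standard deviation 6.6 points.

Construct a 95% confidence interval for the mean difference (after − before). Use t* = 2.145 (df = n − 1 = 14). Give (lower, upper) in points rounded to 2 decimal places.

(18.84, 26.16)

This is a matched-pairs design, so SE = s_d/√n = 6.6/√15 = 1.7041.
Margin = 2.145 × 1.7041 = 3.6553; the interval is 22.5 ± 3.6553 = (18.84, 26.16).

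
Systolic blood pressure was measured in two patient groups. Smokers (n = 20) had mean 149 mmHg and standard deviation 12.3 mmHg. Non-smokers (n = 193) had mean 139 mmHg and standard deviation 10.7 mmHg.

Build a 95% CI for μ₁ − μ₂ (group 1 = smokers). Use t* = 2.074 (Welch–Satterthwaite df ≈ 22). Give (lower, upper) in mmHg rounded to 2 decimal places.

SE₁ = s₁/√n₁ = 12.3/√20 = 2.7504; SE₂ = 10.7/√193 = 0.7702.
Independent samples, unequal variances: SE_diff = √(SE₁² + SE₂²) = √(7.56470016 + 0.59320804) = 2.8562.
t* = 2.074, so margin of error = 2.074 × 2.8562 = 5.9238.
Difference in means = 149 − 139 = 10.0000.
10.0000 ± 5.9238 → (4.08, 15.92).

(4.08, 15.92)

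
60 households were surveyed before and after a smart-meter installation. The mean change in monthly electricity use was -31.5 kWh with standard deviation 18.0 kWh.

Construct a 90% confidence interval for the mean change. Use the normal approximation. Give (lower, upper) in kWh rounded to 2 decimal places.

This is a matched-pairs design, so SE = s_d/√n = 18.0/√60 = 2.3238.
Margin = 1.645 × 2.3238 = 3.8227; the interval is -31.5 ± 3.8227 = (-35.32, -27.68).

(-35.32, -27.68)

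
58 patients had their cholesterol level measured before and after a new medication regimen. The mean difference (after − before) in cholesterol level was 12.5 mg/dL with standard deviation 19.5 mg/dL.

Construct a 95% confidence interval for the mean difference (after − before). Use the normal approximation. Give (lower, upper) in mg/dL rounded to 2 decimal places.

(7.48, 17.52)

Paired design: SE = s_d/√n = 19.5/√58 = 2.5605.
z* = 1.960; margin of error = 1.960 × 2.5605 = 5.0186.
12.5 ± 5.0186 → (7.48, 17.52).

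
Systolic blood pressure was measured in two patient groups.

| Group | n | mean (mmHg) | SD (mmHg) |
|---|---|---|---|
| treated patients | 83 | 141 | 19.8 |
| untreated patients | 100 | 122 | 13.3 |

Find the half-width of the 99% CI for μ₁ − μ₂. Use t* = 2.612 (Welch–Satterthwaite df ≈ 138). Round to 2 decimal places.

SE₁ = s₁/√n₁ = 19.8/√83 = 2.1733; SE₂ = 13.3/√100 = 1.3300.
Independent samples, unequal variances: SE_diff = √(SE₁² + SE₂²) = √(4.72323289 + 1.7689) = 2.5480.
t* = 2.612, so margin of error = 2.612 × 2.5480 = 6.6554.

6.66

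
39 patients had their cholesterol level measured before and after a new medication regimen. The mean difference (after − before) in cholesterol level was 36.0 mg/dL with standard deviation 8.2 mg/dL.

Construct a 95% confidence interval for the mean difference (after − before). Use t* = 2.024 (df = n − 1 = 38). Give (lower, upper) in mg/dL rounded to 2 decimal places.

(33.34, 38.66)

This is a matched-pairs design, so SE = s_d/√n = 8.2/√39 = 1.3131.
Margin = 2.024 × 1.3131 = 2.6577; the interval is 36.0 ± 2.6577 = (33.34, 38.66).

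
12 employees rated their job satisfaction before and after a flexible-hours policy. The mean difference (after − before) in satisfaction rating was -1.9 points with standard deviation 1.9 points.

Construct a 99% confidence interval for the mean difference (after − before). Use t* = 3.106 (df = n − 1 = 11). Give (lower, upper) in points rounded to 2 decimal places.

This is a matched-pairs design, so SE = s_d/√n = 1.9/√12 = 0.5485.
Margin = 3.106 × 0.5485 = 1.7036; the interval is -1.9 ± 1.7036 = (-3.60, -0.20).

(-3.60, -0.20)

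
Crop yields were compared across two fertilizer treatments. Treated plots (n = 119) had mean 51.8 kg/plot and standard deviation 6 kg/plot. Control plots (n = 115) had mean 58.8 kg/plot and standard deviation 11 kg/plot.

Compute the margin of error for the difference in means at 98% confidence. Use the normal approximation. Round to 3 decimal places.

2.707

Standard errors of each mean: 6/√119 = 0.5500 and 11/√115 = 1.0258.
SE(x̄₁ − x̄₂) = √(0.5500² + 1.0258²) = 1.1639 for independent samples with unequal variances.
With z* = 2.326, the margin is 2.326 × 1.1639 = 2.7072.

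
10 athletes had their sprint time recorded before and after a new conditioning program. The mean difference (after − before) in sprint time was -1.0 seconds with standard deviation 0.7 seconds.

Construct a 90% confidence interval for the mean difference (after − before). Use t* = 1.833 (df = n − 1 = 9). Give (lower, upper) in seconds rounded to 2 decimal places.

This is a matched-pairs design, so SE = s_d/√n = 0.7/√10 = 0.2214.
Margin = 1.833 × 0.2214 = 0.4058; the interval is -1.0 ± 0.4058 = (-1.41, -0.59).

(-1.41, -0.59)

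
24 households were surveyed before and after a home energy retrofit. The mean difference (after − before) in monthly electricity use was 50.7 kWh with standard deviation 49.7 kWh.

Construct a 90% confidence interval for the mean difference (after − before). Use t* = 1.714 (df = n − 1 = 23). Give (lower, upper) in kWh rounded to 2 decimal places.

(33.31, 68.09)

This is a matched-pairs design, so SE = s_d/√n = 49.7/√24 = 10.1450.
Margin = 1.714 × 10.1450 = 17.3885; the interval is 50.7 ± 17.3885 = (33.31, 68.09).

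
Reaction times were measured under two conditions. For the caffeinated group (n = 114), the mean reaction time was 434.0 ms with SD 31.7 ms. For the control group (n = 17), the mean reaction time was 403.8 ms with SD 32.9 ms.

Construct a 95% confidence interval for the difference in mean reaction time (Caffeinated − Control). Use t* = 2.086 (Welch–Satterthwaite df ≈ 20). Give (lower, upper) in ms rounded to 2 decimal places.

(12.44, 47.96)

Standard errors of each mean: 31.7/√114 = 2.9690 and 32.9/√17 = 7.9794.
SE(x̄₁ − x̄₂) = √(2.9690² + 7.9794²) = 8.5139 for independent samples with unequal variances.
With t* = 2.086, the margin is 2.086 × 8.5139 = 17.7600.
x̄₁ − x̄₂ = 434.0 − 403.8 = 30.2000; the interval is 30.2000 ± 17.7600 = (12.44, 47.96).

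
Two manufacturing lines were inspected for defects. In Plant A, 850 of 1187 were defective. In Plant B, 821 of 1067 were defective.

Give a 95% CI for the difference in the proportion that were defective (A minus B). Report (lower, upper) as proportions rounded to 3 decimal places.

(-0.089, -0.017)

First, p̂₁ = 850/1187 = 0.7161; p̂₂ = 821/1067 = 0.7694.
The two standard errors are √(0.7161×0.2839/1187) = 0.01309 and √(0.7694×0.2306/1067) = 0.01290.
Because the samples are independent, SE_diff = √(0.01309² + 0.01290²) = 0.01838.
Using z* = 1.960 for 95%, ME = 1.960 × 0.01838 = 0.03602.
p̂₁ − p̂₂ = -0.0533; interval -0.0533 ± 0.03602 gives (-0.089, -0.017).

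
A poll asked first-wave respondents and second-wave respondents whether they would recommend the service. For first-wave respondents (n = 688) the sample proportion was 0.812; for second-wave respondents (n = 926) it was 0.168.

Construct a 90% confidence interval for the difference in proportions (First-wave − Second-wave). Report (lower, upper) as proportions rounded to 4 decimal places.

(0.6122, 0.6758)

Each SE is √(p̂(1−p̂)/n): √(0.8120·0.1880/688) = 0.01490 and √(0.1680·0.8320/926) = 0.01229.
SE(p̂₁ − p̂₂) = √(SE₁² + SE₂²) = √(0.00022201 + 0.0001510441) = 0.01931, since the two samples are independent.
At 90% confidence z* = 1.645; margin = 1.645 × 0.01931 = 0.03176.
The difference is 0.8120 − 0.1680 = 0.6440, so the interval is 0.6440 ± 0.03176 = (0.6122, 0.6758).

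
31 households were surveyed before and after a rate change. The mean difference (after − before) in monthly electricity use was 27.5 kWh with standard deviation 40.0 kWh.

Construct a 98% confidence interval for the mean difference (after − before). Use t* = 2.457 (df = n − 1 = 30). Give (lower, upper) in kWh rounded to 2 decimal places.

This is a matched-pairs design, so SE = s_d/√n = 40.0/√31 = 7.1842.
Margin = 2.457 × 7.1842 = 17.6516; the interval is 27.5 ± 17.6516 = (9.85, 45.15).

(9.85, 45.15)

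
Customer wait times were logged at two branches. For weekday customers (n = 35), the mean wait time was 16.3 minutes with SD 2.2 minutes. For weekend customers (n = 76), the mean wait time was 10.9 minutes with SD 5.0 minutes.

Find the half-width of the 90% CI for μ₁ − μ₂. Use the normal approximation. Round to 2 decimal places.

1.12

Per-group SEs: s₁/√n₁ = 2.2/√35 = 0.3719, s₂/√n₂ = 5.0/√76 = 0.5735.
Unpooled SE of the difference: √(0.13830961 + 0.32890225) = 0.6835.
Margin of error = z* · SE = 1.645 × 0.6835 = 1.1244.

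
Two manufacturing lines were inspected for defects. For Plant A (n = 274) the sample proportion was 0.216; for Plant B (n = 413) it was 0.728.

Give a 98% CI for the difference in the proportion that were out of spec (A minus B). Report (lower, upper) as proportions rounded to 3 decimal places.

The two standard errors are √(0.2160×0.7840/274) = 0.02486 and √(0.7280×0.2720/413) = 0.02190.
Because the samples are independent, SE_diff = √(0.02486² + 0.02190²) = 0.03313.
Using z* = 2.326 for 98%, ME = 2.326 × 0.03313 = 0.07706.
p̂₁ − p̂₂ = -0.5120; interval -0.5120 ± 0.07706 gives (-0.589, -0.435).

(-0.589, -0.435)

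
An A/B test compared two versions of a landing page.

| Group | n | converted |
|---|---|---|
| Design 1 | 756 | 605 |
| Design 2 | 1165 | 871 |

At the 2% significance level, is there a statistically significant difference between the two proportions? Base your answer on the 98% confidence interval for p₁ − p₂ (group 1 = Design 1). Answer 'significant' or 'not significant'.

significant

p̂₁ = 605/756 = 0.8003 and p̂₂ = 871/1165 = 0.7476.
SE₁ = √(p̂₁(1−p̂₁)/n₁) = √(0.8003·0.1997/756) = 0.01454; SE₂ = √(0.7476·0.2524/1165) = 0.01273.
Independent samples: SE of the difference = √(SE₁² + SE₂²) = √(0.0002114116 + 0.0001620529) = 0.01933.
z* for 98% confidence is 2.326, so the margin of error is 2.326 × 0.01933 = 0.04496.
Point estimate p̂₁ − p̂₂ = 0.8003 − 0.7476 = 0.0527.
0.0527 ± 0.04496 → (0.00774, 0.09766).
The interval (0.00774, 0.09766) does not contain 0, so the difference is significant.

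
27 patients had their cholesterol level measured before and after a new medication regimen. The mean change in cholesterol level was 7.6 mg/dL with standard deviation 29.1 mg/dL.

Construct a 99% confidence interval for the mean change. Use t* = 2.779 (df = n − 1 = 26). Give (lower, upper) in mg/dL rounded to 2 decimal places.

(-7.96, 23.16)

Paired design: SE = s_d/√n = 29.1/√27 = 5.6003.
t* = 2.779; margin of error = 2.779 × 5.6003 = 15.5632.
7.6 ± 15.5632 → (-7.96, 23.16).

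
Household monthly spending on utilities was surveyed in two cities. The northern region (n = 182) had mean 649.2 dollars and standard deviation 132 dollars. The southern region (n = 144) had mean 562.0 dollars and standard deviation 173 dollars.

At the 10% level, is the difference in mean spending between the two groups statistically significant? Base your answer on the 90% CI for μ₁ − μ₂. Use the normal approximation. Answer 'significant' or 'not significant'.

Per-group SEs: s₁/√n₁ = 132/√182 = 9.7845, s₂/√n₂ = 173/√144 = 14.4167.
Unpooled SE of the difference: √(95.73644025 + 207.84123889) = 17.4235.
Margin of error = z* · SE = 1.645 × 17.4235 = 28.6617.
x̄₁ − x̄₂ = 649.2 − 562.0 = 87.2000.
CI: 87.2000 ± 28.6617 = (58.5383, 115.8617).
The interval (58.5383, 115.8617) does not contain 0, so the difference is significant.

significant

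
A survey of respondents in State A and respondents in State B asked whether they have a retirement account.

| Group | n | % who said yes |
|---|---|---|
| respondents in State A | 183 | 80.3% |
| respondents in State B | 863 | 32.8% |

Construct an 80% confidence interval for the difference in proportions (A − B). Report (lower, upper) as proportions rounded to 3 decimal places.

Each SE is √(p̂(1−p̂)/n): √(0.8030·0.1970/183) = 0.02940 and √(0.3280·0.6720/863) = 0.01598.
SE(p̂₁ − p̂₂) = √(SE₁² + SE₂²) = √(0.00086436 + 0.0002553604) = 0.03346, since the two samples are independent.
At 80% confidence z* = 1.282; margin = 1.282 × 0.03346 = 0.04290.
The difference is 0.8030 − 0.3280 = 0.4750, so the interval is 0.4750 ± 0.04290 = (0.432, 0.518).

(0.432, 0.518)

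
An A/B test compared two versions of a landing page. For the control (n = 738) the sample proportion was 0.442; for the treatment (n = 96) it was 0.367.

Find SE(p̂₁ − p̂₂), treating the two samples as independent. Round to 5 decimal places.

0.05248

Each SE is √(p̂(1−p̂)/n): √(0.4420·0.5580/738) = 0.01828 and √(0.3670·0.6330/96) = 0.04919.
SE(p̂₁ − p̂₂) = √(SE₁² + SE₂²) = √(0.0003341584 + 0.0024196561) = 0.05248, since the two samples are independent.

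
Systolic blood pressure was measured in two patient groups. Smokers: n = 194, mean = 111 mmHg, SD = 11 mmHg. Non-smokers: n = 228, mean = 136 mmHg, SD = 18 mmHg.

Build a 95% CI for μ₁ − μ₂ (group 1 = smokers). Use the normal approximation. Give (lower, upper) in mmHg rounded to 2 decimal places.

(-27.80, -22.20)

Per-group SEs: s₁/√n₁ = 11/√194 = 0.7898, s₂/√n₂ = 18/√228 = 1.1921.
Unpooled SE of the difference: √(0.62378404 + 1.42110241) = 1.4300.
Margin of error = z* · SE = 1.960 × 1.4300 = 2.8028.
x̄₁ − x̄₂ = 111 − 136 = -25.0000.
CI: -25.0000 ± 2.8028 = (-27.80, -22.20).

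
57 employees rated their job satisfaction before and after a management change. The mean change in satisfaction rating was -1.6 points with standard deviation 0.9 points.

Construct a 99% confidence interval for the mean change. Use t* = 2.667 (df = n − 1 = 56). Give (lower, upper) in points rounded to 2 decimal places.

(-1.92, -1.28)

Paired design: SE = s_d/√n = 0.9/√57 = 0.1192.
t* = 2.667; margin of error = 2.667 × 0.1192 = 0.3179.
-1.6 ± 0.3179 → (-1.92, -1.28).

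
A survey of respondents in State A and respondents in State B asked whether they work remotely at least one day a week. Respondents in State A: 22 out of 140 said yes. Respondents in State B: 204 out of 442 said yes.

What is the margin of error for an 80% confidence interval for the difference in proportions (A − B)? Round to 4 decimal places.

0.0498

First, p̂₁ = 22/140 = 0.1571; p̂₂ = 204/442 = 0.4615.
The two standard errors are √(0.1571×0.8429/140) = 0.03075 and √(0.4615×0.5385/442) = 0.02371.
Because the samples are independent, SE_diff = √(0.03075² + 0.02371²) = 0.03883.
Using z* = 1.282 for 80%, ME = 1.282 × 0.03883 = 0.04978.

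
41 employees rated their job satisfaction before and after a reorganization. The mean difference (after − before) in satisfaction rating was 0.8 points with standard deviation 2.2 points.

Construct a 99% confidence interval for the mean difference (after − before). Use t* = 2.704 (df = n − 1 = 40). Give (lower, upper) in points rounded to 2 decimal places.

Paired design: SE = s_d/√n = 2.2/√41 = 0.3436.
t* = 2.704; margin of error = 2.704 × 0.3436 = 0.9291.
0.8 ± 0.9291 → (-0.13, 1.73).

(-0.13, 1.73)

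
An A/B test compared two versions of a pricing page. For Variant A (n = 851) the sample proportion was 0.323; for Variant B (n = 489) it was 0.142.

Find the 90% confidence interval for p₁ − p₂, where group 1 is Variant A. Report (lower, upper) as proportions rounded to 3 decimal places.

(0.144, 0.218)

Each SE is √(p̂(1−p̂)/n): √(0.3230·0.6770/851) = 0.01603 and √(0.1420·0.8580/489) = 0.01578.
SE(p̂₁ − p̂₂) = √(SE₁² + SE₂²) = √(0.0002569609 + 0.0002490084) = 0.02249, since the two samples are independent.
At 90% confidence z* = 1.645; margin = 1.645 × 0.02249 = 0.03700.
The difference is 0.3230 − 0.1420 = 0.1810, so the interval is 0.1810 ± 0.03700 = (0.144, 0.218).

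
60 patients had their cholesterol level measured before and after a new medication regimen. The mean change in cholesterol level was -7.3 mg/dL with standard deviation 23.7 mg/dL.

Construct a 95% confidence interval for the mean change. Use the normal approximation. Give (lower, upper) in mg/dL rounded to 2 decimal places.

(-13.30, -1.30)

Paired design: SE = s_d/√n = 23.7/√60 = 3.0597.
z* = 1.960; margin of error = 1.960 × 3.0597 = 5.9970.
-7.3 ± 5.9970 → (-13.30, -1.30).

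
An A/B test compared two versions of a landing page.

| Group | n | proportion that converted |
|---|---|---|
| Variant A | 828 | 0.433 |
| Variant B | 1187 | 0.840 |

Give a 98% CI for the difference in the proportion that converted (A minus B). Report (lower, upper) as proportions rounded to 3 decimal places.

SE₁ = √(p̂₁(1−p̂₁)/n₁) = √(0.4330·0.5670/828) = 0.01722; SE₂ = √(0.8400·0.1600/1187) = 0.01064.
Independent samples: SE of the difference = √(SE₁² + SE₂²) = √(0.0002965284 + 0.0001132096) = 0.02024.
z* for 98% confidence is 2.326, so the margin of error is 2.326 × 0.02024 = 0.04708.
Point estimate p̂₁ − p̂₂ = 0.4330 − 0.8400 = -0.4070.
-0.4070 ± 0.04708 → (-0.454, -0.360).

(-0.454, -0.360)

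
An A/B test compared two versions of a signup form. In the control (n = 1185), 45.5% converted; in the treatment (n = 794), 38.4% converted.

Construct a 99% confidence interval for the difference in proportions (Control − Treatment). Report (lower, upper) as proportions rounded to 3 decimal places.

(0.013, 0.129)

The two standard errors are √(0.4550×0.5450/1185) = 0.01447 and √(0.3840×0.6160/794) = 0.01726.
Because the samples are independent, SE_diff = √(0.01447² + 0.01726²) = 0.02252.
Using z* = 2.576 for 99%, ME = 2.576 × 0.02252 = 0.05801.
p̂₁ − p̂₂ = 0.0710; interval 0.0710 ± 0.05801 gives (0.013, 0.129).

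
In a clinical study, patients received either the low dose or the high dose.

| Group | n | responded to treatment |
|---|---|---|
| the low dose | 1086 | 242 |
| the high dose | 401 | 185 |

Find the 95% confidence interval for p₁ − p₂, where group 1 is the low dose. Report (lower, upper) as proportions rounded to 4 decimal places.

Sample proportions: 242/1086 = 0.2228, 185/401 = 0.4613.
Each SE is √(p̂(1−p̂)/n): √(0.2228·0.7772/1086) = 0.01263 and √(0.4613·0.5387/401) = 0.02489.
SE(p̂₁ − p̂₂) = √(SE₁² + SE₂²) = √(0.0001595169 + 0.0006195121) = 0.02791, since the two samples are independent.
At 95% confidence z* = 1.960; margin = 1.960 × 0.02791 = 0.05470.
The difference is 0.2228 − 0.4613 = -0.2385, so the interval is -0.2385 ± 0.05470 = (-0.2932, -0.1838).

(-0.2932, -0.1838)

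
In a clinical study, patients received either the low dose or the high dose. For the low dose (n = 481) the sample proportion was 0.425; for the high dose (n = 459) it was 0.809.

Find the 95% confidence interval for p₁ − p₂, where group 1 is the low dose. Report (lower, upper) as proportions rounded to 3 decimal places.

The two standard errors are √(0.4250×0.5750/481) = 0.02254 and √(0.8090×0.1910/459) = 0.01835.
Because the samples are independent, SE_diff = √(0.02254² + 0.01835²) = 0.02906.
Using z* = 1.960 for 95%, ME = 1.960 × 0.02906 = 0.05696.
p̂₁ − p̂₂ = -0.3840; interval -0.3840 ± 0.05696 gives (-0.441, -0.327).

(-0.441, -0.327)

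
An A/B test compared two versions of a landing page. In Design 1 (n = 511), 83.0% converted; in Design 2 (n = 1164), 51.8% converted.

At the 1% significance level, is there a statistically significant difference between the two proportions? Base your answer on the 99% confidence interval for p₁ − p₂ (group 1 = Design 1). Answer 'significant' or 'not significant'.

significant

SE₁ = √(p̂₁(1−p̂₁)/n₁) = √(0.8300·0.1700/511) = 0.01662; SE₂ = √(0.5180·0.4820/1164) = 0.01465.
Independent samples: SE of the difference = √(SE₁² + SE₂²) = √(0.0002762244 + 0.0002146225) = 0.02216.
z* for 99% confidence is 2.576, so the margin of error is 2.576 × 0.02216 = 0.05708.
Point estimate p̂₁ − p̂₂ = 0.8300 − 0.5180 = 0.3120.
0.3120 ± 0.05708 → (0.25492, 0.36908).
The interval (0.25492, 0.36908) does not contain 0, so the difference is significant.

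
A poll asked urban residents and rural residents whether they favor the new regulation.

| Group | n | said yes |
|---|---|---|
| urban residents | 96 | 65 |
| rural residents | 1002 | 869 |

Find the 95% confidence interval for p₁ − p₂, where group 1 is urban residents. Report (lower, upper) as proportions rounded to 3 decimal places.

(-0.286, -0.094)

Sample proportions: 65/96 = 0.6771, 869/1002 = 0.8673.
Each SE is √(p̂(1−p̂)/n): √(0.6771·0.3229/96) = 0.04772 and √(0.8673·0.1327/1002) = 0.01072.
SE(p̂₁ − p̂₂) = √(SE₁² + SE₂²) = √(0.0022771984 + 0.0001149184) = 0.04891, since the two samples are independent.
At 95% confidence z* = 1.960; margin = 1.960 × 0.04891 = 0.09586.
The difference is 0.6771 − 0.8673 = -0.1902, so the interval is -0.1902 ± 0.09586 = (-0.286, -0.094).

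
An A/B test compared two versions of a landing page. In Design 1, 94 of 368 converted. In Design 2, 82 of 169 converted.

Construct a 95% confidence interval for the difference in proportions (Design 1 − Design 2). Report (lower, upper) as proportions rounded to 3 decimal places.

(-0.317, -0.142)

First, p̂₁ = 94/368 = 0.2554; p̂₂ = 82/169 = 0.4852.
The two standard errors are √(0.2554×0.7446/368) = 0.02273 and √(0.4852×0.5148/169) = 0.03844.
Because the samples are independent, SE_diff = √(0.02273² + 0.03844²) = 0.04466.
Using z* = 1.960 for 95%, ME = 1.960 × 0.04466 = 0.08753.
p̂₁ − p̂₂ = -0.2298; interval -0.2298 ± 0.08753 gives (-0.317, -0.142).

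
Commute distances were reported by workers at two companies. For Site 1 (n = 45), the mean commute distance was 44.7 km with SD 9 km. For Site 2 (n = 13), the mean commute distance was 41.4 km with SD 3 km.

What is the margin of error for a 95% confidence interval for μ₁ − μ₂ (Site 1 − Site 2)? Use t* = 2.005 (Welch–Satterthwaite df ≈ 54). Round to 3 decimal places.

Standard errors of each mean: 9/√45 = 1.3416 and 3/√13 = 0.8321.
SE(x̄₁ − x̄₂) = √(1.3416² + 0.8321²) = 1.5787 for independent samples with unequal variances.
With t* = 2.005, the margin is 2.005 × 1.5787 = 3.1653.

3.165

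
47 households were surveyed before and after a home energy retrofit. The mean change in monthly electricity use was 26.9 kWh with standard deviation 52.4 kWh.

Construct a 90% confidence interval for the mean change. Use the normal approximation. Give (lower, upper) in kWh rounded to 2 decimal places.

Paired design: SE = s_d/√n = 52.4/√47 = 7.6433.
z* = 1.645; margin of error = 1.645 × 7.6433 = 12.5732.
26.9 ± 12.5732 → (14.33, 39.47).

(14.33, 39.47)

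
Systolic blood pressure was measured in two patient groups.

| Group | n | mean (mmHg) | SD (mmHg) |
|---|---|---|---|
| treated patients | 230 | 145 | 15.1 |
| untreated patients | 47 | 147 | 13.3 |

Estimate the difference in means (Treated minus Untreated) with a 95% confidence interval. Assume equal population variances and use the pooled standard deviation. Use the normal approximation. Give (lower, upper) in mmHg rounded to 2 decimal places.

(-6.65, 2.65)

s_p = √[((n₁−1)s₁² + (n₂−1)s₂²)/(n₁+n₂−2)] = √[(229·15.1² + 46·13.3²)/275] = 14.8141.
SE = 14.8141·√(1/230 + 1/47) = 2.3714.
With z* = 1.960, margin = 1.960 × 2.3714 = 4.6479.
x̄₁ − x̄₂ = 145 − 147 = -2.0000; interval -2.0000 ± 4.6479 = (-6.65, 2.65).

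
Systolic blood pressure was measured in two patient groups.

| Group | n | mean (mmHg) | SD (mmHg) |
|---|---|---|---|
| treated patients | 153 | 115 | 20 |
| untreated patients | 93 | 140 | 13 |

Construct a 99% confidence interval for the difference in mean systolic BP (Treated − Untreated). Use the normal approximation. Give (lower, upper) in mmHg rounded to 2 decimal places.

SE₁ = s₁/√n₁ = 20/√153 = 1.6169; SE₂ = 13/√93 = 1.3480.
Independent samples, unequal variances: SE_diff = √(SE₁² + SE₂²) = √(2.61436561 + 1.817104) = 2.1051.
z* = 2.576, so margin of error = 2.576 × 2.1051 = 5.4227.
Difference in means = 115 − 140 = -25.0000.
-25.0000 ± 5.4227 → (-30.42, -19.58).

(-30.42, -19.58)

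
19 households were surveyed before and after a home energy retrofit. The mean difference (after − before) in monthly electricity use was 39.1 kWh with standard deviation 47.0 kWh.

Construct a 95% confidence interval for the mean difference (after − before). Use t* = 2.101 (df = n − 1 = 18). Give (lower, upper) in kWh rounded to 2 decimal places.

(16.45, 61.75)

Paired design: SE = s_d/√n = 47.0/√19 = 10.7825.
t* = 2.101; margin of error = 2.101 × 10.7825 = 22.6540.
39.1 ± 22.6540 → (16.45, 61.75).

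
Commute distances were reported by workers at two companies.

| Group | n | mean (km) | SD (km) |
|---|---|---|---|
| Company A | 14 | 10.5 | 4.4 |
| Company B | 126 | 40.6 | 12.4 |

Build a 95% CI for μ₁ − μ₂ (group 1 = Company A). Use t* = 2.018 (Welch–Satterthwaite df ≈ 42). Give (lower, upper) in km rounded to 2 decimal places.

Per-group SEs: s₁/√n₁ = 4.4/√14 = 1.1759, s₂/√n₂ = 12.4/√126 = 1.1047.
Unpooled SE of the difference: √(1.38274081 + 1.22036209) = 1.6134.
Margin of error = t* · SE = 2.018 × 1.6134 = 3.2558.
x̄₁ − x̄₂ = 10.5 − 40.6 = -30.1000.
CI: -30.1000 ± 3.2558 = (-33.36, -26.84).

(-33.36, -26.84)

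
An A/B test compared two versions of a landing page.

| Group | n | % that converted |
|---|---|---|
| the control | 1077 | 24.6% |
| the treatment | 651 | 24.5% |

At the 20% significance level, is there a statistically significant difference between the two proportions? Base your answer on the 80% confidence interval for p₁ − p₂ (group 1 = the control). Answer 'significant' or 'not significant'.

not significant

The two standard errors are √(0.2460×0.7540/1077) = 0.01312 and √(0.2450×0.7550/651) = 0.01686.
Because the samples are independent, SE_diff = √(0.01312² + 0.01686²) = 0.02136.
Using z* = 1.282 for 80%, ME = 1.282 × 0.02136 = 0.02738.
p̂₁ − p̂₂ = 0.0010; interval 0.0010 ± 0.02738 gives (-0.02638, 0.02838).
The interval (-0.02638, 0.02838) contains 0, so the difference is not significant.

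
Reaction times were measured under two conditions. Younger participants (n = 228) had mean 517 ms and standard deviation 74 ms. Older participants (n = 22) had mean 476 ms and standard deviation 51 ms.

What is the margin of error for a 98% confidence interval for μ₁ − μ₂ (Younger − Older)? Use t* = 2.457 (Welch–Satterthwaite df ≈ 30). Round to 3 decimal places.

29.304

SE₁ = s₁/√n₁ = 74/√228 = 4.9008; SE₂ = 51/√22 = 10.8732.
Independent samples, unequal variances: SE_diff = √(SE₁² + SE₂²) = √(24.01784064 + 118.22647824) = 11.9266.
t* = 2.457, so margin of error = 2.457 × 11.9266 = 29.3037.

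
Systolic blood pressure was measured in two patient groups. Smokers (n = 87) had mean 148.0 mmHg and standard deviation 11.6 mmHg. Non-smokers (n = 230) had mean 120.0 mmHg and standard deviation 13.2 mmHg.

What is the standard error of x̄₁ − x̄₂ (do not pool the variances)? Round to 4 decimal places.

1.5180

SE₁ = s₁/√n₁ = 11.6/√87 = 1.2437; SE₂ = 13.2/√230 = 0.8704.
Independent samples, unequal variances: SE_diff = √(SE₁² + SE₂²) = √(1.54678969 + 0.75759616) = 1.5180.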